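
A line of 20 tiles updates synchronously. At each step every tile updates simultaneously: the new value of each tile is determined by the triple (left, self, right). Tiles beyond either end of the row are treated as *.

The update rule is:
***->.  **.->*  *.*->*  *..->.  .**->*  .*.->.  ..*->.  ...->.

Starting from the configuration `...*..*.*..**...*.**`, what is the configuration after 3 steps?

.......*...**....**.
...........**....***
...........**....*..

...........**....*..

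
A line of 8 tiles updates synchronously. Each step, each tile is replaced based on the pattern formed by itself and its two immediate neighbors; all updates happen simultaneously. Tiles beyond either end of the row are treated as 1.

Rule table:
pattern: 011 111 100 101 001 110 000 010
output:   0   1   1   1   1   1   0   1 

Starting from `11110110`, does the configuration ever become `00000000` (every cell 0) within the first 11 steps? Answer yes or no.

11111011
11111101
11111110
11111111
11111111  (fixed point — unchanged through step 11)
step 11 is 11111111, still not uniform 0

no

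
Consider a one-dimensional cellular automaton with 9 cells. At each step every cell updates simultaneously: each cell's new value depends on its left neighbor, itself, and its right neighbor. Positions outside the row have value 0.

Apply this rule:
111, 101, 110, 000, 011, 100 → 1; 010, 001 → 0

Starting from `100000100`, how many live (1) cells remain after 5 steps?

8

step 1: 011110011
step 2: 011111011
step 3: 011111111
step 4: 011111111  (fixed point — unchanged through step 5)
count of 1: 8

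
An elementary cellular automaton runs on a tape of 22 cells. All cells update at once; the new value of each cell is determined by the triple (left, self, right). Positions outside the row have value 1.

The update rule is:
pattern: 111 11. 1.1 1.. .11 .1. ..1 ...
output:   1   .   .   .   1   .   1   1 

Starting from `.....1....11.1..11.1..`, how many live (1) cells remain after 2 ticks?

.1111..1111....11....1
.111..1111..1111..1111
count of 1: 15

15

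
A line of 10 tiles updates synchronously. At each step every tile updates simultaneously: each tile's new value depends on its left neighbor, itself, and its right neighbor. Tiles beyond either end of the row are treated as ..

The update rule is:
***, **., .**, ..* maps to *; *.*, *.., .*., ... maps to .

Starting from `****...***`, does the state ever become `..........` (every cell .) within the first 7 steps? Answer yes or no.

no

step 1: ****..****
step 2: ****.*****
step 3: ****.*****  (fixed point — unchanged through step 7)
step 7 is ****.*****, still not uniform .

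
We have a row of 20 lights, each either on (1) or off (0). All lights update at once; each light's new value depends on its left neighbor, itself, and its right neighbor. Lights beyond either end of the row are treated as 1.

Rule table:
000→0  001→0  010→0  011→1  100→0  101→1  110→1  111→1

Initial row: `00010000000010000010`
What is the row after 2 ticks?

00000000000000000001
00000000000000000001

00000000000000000001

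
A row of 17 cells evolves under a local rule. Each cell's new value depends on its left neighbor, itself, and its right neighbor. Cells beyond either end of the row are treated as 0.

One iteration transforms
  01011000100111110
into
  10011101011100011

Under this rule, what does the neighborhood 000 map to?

0

At position 6 the neighborhood is 000; the next row has 0 there.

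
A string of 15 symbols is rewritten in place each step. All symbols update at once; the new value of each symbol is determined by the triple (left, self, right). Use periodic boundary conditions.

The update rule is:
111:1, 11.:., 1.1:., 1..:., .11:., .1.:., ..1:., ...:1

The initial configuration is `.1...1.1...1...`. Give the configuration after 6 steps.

.1..11111..1...

step 1: ...1.....1...11
step 2: .1...111...1...
step 3: ...1..1..1...11
step 4: .1.........1...
step 5: ...1111111...11
step 6: .1..11111..1...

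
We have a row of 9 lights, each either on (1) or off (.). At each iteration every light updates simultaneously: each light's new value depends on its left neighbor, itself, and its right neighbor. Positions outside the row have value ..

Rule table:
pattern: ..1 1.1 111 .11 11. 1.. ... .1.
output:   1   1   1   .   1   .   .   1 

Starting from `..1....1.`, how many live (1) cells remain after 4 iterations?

6

.11...11.
1.1..1.1.
111.1111.
.111.111.
count of 1: 6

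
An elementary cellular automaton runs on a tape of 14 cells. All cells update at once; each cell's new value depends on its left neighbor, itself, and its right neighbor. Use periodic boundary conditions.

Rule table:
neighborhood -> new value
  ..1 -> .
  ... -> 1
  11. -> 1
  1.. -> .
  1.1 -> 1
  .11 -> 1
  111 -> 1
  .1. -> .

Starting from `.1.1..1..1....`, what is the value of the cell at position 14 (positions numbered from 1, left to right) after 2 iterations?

iteration 1: ..1........111
iteration 2: ....111111.111
position 14 holds 1

1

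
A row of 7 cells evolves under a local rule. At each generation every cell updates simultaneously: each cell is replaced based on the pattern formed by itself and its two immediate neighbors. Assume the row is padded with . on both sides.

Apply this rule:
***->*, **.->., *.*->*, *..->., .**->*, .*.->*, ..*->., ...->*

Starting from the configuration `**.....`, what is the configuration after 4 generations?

*..****
*..***.
*..**..
*..*..*

*..*..*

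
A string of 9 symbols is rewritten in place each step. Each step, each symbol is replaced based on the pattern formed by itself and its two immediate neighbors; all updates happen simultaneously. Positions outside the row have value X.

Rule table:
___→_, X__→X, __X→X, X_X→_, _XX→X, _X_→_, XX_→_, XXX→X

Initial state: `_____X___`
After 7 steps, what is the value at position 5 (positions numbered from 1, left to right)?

X___X_X_X
_X_X____X
____X__XX
X__X_XXXX
_XX__XXXX
_X_XXXXXX
___XXXXXX
position 5 holds X

X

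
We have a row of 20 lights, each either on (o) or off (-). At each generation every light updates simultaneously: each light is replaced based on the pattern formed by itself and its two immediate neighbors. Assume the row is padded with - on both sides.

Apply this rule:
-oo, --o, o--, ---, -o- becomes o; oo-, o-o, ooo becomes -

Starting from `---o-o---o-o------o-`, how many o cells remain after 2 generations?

oooo-ooooo-ooooooooo
o----o-----o--------
count of o: 3

3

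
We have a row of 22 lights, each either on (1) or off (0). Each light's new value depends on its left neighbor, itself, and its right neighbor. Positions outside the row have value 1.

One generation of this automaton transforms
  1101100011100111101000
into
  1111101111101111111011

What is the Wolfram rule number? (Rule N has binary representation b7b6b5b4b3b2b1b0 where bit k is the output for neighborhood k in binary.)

239

position 0: 111 → 1  (bit 7 = 1)
position 1: 110 → 1  (bit 6 = 1)
position 2: 101 → 1  (bit 5 = 1)
position 5: 100 → 0  (bit 4 = 0)
position 3: 011 → 1  (bit 3 = 1)
position 18: 010 → 1  (bit 2 = 1)
position 7: 001 → 1  (bit 1 = 1)
position 6: 000 → 1  (bit 0 = 1)
bits b7..b0 = 11101111 = 239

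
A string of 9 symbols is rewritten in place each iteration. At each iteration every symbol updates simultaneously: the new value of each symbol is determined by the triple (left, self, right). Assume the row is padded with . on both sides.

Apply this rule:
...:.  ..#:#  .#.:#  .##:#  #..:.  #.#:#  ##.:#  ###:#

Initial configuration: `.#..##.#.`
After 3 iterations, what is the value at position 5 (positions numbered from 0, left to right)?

#

##.#####.
########.
########.
position 5 holds #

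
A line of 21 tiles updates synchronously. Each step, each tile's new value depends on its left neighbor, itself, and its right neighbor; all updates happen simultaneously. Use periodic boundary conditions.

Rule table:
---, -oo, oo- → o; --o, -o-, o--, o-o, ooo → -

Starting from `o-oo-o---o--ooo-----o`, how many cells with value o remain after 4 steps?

o-oo---o----o-o-ooo-o
o-oo-o---oo-----o-o-o
o-oo---o-oo-ooo-----o
o-oo-o---oo-o-o-ooo-o
count of o: 12

12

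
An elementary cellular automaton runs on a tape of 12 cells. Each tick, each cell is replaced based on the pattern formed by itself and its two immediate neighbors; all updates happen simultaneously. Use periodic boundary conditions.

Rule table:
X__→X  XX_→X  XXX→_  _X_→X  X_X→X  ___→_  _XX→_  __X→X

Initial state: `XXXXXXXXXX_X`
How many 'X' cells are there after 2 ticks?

_________XX_
________X_XX
count of X: 3

3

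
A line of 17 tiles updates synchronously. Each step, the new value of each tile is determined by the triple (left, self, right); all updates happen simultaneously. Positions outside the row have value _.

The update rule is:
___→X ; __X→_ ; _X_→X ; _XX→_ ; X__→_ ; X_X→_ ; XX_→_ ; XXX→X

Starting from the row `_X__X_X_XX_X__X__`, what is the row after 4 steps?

_X__X_X_XX_X__X_X

step 1: _X__X_X____X__X_X
step 2: _X__X_X_XX_X__X_X
step 3: _X__X_X____X__X_X  (repeats step 1; period 2)
step 4: _X__X_X_XX_X__X_X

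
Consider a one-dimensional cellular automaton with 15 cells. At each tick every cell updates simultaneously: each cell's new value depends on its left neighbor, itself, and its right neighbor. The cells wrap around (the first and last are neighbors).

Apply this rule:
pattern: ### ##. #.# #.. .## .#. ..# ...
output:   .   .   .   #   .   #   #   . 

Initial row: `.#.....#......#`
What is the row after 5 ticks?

.##..........##

.##...###....##
...#.#...#..#..
..##.##.######.
.#............#
.##..........##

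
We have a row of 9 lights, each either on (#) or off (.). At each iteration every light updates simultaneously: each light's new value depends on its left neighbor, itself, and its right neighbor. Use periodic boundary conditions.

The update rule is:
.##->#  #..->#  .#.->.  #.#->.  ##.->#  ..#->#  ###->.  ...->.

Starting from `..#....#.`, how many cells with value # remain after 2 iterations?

iteration 1: .#.#..#.#
iteration 2: ....##...
count of #: 2

2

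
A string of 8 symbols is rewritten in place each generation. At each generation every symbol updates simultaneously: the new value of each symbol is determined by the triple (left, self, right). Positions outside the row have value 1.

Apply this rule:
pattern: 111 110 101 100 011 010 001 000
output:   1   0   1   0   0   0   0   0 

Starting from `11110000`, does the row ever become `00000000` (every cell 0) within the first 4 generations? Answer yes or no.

yes

11100000
11000000
10000000
00000000
all cells are 0 at generation 4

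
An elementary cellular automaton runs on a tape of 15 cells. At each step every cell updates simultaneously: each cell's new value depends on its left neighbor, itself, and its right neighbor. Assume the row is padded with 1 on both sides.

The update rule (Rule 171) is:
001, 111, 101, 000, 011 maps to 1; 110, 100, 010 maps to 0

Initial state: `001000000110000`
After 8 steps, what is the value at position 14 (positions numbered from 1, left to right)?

1

010011111100111
100111111001111
001111110011111
011111100111111
111111001111111
111110011111111
111100111111111
111001111111111
position 14 holds 1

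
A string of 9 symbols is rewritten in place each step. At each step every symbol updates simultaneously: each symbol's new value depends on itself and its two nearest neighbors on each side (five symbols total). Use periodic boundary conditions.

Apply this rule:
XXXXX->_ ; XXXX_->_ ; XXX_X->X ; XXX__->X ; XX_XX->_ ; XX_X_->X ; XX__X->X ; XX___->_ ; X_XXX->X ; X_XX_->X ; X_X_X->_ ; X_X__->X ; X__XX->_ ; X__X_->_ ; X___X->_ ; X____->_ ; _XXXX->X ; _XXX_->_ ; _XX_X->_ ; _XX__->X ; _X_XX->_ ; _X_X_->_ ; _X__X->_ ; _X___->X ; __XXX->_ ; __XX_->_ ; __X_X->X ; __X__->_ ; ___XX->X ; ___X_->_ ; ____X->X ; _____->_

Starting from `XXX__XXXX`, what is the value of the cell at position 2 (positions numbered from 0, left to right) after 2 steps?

_

__XX__X__
XX_XX__X_
position 2 holds _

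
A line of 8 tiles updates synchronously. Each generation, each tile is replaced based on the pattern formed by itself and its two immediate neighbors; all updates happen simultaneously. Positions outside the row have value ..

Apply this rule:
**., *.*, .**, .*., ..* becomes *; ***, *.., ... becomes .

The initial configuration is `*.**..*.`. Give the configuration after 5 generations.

*..****.

****.**.
*..****.
*.**..*.  (repeats generation 0; period 3)
generation 5: *..****.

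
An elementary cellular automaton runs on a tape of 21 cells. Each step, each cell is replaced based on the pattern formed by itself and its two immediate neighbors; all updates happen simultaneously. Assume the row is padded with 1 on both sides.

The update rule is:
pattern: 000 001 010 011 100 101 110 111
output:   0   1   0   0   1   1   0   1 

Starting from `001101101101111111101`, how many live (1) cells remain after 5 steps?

9

110010010010111111010
101101101101011110101
010010010010101101010
101101101101010010101
010010010010101101010
count of 1: 9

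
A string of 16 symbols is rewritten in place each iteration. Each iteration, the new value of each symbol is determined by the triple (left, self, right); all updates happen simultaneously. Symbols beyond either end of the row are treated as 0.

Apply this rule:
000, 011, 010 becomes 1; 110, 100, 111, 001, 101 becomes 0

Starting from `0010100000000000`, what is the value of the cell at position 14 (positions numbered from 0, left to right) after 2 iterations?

iteration 1: 1010101111111111
iteration 2: 1010101000000000
position 14 holds 0

0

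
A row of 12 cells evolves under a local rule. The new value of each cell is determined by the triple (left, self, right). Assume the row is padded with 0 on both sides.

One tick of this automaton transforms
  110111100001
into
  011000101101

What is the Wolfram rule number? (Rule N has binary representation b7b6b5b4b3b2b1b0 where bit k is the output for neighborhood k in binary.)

101

position 4: 111 → 0  (bit 7 = 0)
position 1: 110 → 1  (bit 6 = 1)
position 2: 101 → 1  (bit 5 = 1)
position 7: 100 → 0  (bit 4 = 0)
position 0: 011 → 0  (bit 3 = 0)
position 11: 010 → 1  (bit 2 = 1)
position 10: 001 → 0  (bit 1 = 0)
position 8: 000 → 1  (bit 0 = 1)
bits b7..b0 = 01100101 = 101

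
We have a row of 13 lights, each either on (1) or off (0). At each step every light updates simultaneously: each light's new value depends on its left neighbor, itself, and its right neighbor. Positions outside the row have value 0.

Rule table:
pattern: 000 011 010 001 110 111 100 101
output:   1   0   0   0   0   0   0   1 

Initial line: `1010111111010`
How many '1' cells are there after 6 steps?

8

step 1: 0101000000100
step 2: 0010011110001
step 3: 1000000000100
step 4: 0011111110001
step 5: 1000000000100  (repeats step 3; period 2)
step 6: 0011111110001
count of 1: 8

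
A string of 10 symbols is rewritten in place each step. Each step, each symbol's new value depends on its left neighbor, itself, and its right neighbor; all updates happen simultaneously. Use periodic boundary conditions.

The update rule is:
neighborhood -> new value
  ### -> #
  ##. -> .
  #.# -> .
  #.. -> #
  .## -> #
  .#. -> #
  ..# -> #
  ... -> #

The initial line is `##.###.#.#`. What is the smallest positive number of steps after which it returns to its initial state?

#..##..#.#
.###.###.#
.##..##..#
.#.###.###
.#.##..##.
##.#.###.#
#..#.##..#
.###.#.###
.##..#.##.
##.###.#.#

10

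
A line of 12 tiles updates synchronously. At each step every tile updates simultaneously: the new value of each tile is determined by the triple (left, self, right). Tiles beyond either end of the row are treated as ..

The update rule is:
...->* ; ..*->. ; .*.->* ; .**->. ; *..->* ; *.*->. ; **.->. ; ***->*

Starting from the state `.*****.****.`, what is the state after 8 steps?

*.*.*..**..*

step 1: ..***...**.*
step 2: *..*.**....*
step 3: **.*...***.*
step 4: ...***..*..*
step 5: **..*.*.**.*
step 6: ..*.*.*....*
step 7: *.*.*.****.*
step 8: *.*.*..**..*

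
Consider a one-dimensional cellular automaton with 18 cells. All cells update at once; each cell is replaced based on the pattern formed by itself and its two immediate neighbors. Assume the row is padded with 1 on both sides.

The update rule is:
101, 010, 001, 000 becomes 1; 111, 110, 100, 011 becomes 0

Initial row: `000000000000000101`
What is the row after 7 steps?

011111111111111110
100000000000000001
001111111111111110
010000000000000001
110111111111111110
001000000000000001
011011111111111110

011011111111111110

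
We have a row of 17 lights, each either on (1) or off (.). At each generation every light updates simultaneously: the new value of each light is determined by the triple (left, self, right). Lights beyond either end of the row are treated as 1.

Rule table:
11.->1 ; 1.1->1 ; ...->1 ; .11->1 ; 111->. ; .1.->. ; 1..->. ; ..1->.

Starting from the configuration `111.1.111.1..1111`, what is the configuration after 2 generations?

..11111111.1...1.

..11.11.11...1...
..11111111.1...1.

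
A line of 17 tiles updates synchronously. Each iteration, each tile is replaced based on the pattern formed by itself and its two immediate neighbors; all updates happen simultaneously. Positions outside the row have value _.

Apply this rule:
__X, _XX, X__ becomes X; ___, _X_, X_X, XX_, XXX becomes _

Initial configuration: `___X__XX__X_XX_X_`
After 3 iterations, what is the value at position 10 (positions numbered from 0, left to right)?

__X_XXX_XX__X___X
_X__X___X_XX_X_X_
X_XX_X_X__X_____X
position 10 holds X

X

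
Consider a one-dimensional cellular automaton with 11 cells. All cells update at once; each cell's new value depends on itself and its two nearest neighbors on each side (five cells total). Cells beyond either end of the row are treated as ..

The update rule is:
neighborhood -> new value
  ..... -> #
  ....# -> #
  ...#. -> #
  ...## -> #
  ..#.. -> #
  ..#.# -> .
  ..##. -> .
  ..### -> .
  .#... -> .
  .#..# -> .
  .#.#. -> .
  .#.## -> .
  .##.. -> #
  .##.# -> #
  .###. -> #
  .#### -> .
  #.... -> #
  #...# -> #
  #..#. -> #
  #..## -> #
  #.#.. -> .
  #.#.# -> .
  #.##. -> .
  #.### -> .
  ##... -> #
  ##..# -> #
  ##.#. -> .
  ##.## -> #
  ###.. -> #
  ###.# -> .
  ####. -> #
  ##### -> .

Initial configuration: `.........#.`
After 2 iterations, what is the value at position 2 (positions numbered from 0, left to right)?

.

##########.
........###
position 2 holds .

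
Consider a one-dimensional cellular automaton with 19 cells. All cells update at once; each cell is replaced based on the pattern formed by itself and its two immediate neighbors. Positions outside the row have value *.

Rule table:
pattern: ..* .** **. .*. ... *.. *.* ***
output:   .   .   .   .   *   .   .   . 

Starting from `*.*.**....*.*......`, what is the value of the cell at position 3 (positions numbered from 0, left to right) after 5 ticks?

.

.......**.....****.
.*****....***......
.......**.....****.  (repeats tick 1; period 2)
tick 5: .......**.....****.
position 3 holds .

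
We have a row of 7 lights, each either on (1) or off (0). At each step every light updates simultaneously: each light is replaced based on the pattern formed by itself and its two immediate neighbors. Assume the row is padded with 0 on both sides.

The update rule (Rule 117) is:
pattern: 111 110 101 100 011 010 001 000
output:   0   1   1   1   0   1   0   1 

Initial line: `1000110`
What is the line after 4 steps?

1100111

1110011
0011001
1001101
1100111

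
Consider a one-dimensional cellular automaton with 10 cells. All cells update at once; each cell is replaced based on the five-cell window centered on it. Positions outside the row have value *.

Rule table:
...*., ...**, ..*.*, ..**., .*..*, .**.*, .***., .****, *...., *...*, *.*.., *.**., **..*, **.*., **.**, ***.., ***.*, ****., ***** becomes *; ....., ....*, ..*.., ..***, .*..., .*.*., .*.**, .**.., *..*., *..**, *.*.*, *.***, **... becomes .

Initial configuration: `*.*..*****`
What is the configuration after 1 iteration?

****..****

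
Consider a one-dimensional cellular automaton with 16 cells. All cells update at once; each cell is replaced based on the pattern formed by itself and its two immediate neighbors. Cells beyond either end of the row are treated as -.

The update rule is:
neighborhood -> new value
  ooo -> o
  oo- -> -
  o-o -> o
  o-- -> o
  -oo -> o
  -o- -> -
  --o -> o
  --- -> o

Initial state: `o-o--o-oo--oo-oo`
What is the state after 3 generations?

-oo-oo-ooo-oo-o-

generation 1: -o-oo-oo-ooo-oo-
generation 2: o-oo-oo-ooo-oo-o
generation 3: -oo-oo-ooo-oo-o-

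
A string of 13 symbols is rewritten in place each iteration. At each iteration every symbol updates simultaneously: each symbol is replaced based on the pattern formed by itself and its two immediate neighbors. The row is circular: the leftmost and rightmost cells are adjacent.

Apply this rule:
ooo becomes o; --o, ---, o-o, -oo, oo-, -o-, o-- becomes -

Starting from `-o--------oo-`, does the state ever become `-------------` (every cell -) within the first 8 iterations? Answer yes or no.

-------------
all cells are - at iteration 1

yes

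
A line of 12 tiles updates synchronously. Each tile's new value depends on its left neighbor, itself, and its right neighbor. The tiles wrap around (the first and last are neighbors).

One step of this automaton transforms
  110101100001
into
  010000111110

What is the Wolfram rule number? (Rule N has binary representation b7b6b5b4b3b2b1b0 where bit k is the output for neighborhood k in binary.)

83

position 0: 111 → 0  (bit 7 = 0)
position 1: 110 → 1  (bit 6 = 1)
position 2: 101 → 0  (bit 5 = 0)
position 7: 100 → 1  (bit 4 = 1)
position 5: 011 → 0  (bit 3 = 0)
position 3: 010 → 0  (bit 2 = 0)
position 10: 001 → 1  (bit 1 = 1)
position 8: 000 → 1  (bit 0 = 1)
bits b7..b0 = 01010011 = 83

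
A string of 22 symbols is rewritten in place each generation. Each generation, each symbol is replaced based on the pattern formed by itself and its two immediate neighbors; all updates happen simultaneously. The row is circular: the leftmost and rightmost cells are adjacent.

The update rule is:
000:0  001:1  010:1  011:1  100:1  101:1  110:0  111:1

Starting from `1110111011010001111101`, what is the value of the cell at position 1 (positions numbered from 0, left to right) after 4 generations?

1

generation 1: 1101110110111011111011
generation 2: 1011101101110111110111
generation 3: 0111011011101111101111
generation 4: 1110110111011111011110
position 1 holds 1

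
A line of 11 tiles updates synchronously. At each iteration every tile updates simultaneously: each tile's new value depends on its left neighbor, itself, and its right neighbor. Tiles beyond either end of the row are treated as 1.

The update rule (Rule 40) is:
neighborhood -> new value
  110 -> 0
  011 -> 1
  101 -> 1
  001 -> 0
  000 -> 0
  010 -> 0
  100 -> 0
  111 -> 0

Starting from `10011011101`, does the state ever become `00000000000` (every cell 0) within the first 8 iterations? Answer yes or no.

00010110011
00001100010
00001000001
00000000001
00000000001  (fixed point — unchanged through iteration 8)
iteration 8 is 00000000001, still not uniform 0

no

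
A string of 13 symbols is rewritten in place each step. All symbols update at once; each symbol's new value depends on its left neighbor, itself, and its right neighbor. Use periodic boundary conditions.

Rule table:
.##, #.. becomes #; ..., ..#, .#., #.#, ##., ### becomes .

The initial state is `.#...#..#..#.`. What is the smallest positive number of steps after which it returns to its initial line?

..#...#..#..#
#..#...#..#..
.#..#...#..#.
..#..#...#..#
#..#..#...#..
.#..#..#...#.
..#..#..#...#
#..#..#..#...
.#..#..#..#..
..#..#..#..#.
...#..#..#..#
#...#..#..#..
.#...#..#..#.

13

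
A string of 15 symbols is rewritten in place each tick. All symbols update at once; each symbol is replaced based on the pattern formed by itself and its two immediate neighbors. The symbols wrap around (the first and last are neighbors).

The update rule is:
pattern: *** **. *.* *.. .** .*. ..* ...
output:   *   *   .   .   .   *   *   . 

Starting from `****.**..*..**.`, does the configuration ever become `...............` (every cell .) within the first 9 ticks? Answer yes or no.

no

.***..*.**.*.*.
*.**.**..*.*.*.
*..*..*.**.*.*.
*.**.**..*.*.*.  (repeats tick 2; period 2)
tick 9: *..*..*.**.*.*.
tick 9 is *..*..*.**.*.*., still not uniform .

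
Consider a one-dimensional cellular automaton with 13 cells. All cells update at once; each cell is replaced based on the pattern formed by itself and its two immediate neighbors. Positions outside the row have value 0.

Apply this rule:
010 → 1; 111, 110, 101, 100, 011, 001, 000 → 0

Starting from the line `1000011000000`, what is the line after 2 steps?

step 1: 1000000000000
step 2: 1000000000000

1000000000000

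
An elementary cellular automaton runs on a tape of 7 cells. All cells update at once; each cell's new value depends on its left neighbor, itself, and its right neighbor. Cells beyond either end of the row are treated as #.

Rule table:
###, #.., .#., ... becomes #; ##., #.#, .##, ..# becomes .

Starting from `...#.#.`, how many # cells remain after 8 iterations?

##.#.#.
#..#.#.
.#.#.#.
.#.#.#.  (fixed point — unchanged through iteration 8)
count of #: 3

3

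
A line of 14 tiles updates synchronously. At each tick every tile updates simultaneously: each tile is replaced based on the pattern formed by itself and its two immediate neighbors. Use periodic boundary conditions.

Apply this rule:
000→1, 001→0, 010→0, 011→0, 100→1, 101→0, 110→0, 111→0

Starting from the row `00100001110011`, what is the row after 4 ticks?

10000111001100

tick 1: 10011100001000
tick 2: 01000011100110
tick 3: 00111000010001
tick 4: 10000111001100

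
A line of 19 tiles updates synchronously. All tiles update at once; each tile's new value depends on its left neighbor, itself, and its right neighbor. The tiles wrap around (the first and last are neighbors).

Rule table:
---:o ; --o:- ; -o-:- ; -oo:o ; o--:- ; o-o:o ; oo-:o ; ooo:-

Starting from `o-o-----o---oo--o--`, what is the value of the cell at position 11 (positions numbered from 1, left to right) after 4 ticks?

-

-o--ooo---o-oo-----
----o-o-o--ooo-oooo
-oo--o-o---o-ooo--o
ooo---o--o--oo-o---
position 11 holds -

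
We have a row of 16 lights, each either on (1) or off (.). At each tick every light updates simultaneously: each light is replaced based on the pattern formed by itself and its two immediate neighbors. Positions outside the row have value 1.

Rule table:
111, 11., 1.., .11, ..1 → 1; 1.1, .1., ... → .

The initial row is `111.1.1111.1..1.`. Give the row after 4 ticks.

111...1111..11..
1111.11111111111
1111.11111111111  (fixed point — unchanged through tick 4)

1111.11111111111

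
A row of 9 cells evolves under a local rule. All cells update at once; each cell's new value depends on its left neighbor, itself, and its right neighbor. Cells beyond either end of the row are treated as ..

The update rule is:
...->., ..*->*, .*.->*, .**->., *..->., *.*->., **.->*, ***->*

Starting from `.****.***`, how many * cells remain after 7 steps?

step 1: *.***..**
step 2: *..**.*.*
step 3: *.*.*.*.*
step 4: *.*.*.*.*  (fixed point — unchanged through step 7)
count of *: 5

5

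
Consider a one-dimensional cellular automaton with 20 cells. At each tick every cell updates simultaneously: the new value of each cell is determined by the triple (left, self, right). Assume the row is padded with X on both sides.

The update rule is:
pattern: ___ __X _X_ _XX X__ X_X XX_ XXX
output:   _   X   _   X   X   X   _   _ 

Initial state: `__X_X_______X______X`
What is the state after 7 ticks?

XX_X_X_X_X_XX_XX_XXX

tick 1: XX_X_X_____X_X____XX
tick 2: __X_X_X___X_X_X__XX_
tick 3: XX_X_X_X_X_X_X_XXX_X
tick 4: __X_X_X_X_X_X_XX__XX
tick 5: XX_X_X_X_X_X_XX_XXX_
tick 6: __X_X_X_X_X_XX_XX__X
tick 7: XX_X_X_X_X_XX_XX_XXX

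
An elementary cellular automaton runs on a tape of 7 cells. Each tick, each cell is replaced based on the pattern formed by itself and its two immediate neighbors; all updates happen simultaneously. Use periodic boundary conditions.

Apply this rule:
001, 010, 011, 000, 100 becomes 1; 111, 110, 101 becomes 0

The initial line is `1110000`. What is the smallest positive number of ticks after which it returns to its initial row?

1001111
0111000
1100111
0011100
1110011
0001110
1111001
0000111
1111100
1000011
0111110
1100001
0011111
1110000

14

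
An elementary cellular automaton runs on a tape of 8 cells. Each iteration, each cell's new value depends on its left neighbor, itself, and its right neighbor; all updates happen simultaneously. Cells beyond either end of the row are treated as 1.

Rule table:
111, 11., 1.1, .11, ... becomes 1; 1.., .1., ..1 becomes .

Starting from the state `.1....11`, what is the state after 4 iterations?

1..11.11
1..11111
1..11111  (fixed point — unchanged through iteration 4)

1..11111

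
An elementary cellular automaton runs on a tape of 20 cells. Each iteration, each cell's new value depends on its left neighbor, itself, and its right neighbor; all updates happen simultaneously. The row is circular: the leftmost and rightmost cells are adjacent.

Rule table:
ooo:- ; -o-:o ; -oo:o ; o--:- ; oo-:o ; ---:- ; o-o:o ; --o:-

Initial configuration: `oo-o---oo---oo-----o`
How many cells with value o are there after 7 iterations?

8

-ooo---oo---oo-----o
oo-o---oo---oo-----o  (repeats iteration 0; period 2)
iteration 7: -ooo---oo---oo-----o
count of o: 8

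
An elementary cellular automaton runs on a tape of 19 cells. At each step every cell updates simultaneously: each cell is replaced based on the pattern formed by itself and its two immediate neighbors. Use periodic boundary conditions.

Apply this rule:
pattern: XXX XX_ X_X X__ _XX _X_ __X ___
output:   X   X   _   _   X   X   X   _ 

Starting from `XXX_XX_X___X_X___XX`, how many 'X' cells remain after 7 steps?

14

XXX_XX_X__XX_X__XXX
XXX_XX_X_XXX_X_XXXX
XXX_XX_X_XXX_X_XXXX  (fixed point — unchanged through step 7)
count of X: 14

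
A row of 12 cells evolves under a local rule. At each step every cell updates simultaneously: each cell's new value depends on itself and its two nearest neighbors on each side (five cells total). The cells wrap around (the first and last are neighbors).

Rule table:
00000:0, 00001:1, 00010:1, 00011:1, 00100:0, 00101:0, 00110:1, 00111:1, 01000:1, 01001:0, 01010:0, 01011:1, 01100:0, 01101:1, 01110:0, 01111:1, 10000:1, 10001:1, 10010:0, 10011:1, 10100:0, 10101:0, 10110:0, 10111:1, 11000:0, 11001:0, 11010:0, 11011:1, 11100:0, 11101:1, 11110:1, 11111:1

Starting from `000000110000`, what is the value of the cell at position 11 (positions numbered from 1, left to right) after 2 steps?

1

000011100100
001110000011
position 11 holds 1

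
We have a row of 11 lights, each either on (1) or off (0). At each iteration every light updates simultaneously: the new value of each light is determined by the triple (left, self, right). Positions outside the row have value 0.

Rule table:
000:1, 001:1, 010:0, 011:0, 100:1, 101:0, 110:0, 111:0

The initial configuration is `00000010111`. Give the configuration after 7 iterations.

11111100000

iteration 1: 11111100000
iteration 2: 00000011111
iteration 3: 11111100000  (repeats iteration 1; period 2)
iteration 7: 11111100000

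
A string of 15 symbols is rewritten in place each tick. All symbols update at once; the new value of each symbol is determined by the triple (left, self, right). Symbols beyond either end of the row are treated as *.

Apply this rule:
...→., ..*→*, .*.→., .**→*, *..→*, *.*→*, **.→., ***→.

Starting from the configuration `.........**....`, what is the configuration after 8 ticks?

.**.*.**.**.**.

*.......**.*..*
.*.....**.*.***
*.*...**.*.**..
.*.*.**.*.**.**
*.*.**.*.**.**.
.*.**.*.**.**.*
*.**.*.**.**.**
.**.*.**.**.**.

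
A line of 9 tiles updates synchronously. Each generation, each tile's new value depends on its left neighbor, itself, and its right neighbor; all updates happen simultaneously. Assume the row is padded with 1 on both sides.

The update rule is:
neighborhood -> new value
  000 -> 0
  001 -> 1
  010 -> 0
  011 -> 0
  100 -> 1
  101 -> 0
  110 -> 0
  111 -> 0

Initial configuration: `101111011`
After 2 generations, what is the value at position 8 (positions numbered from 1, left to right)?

generation 1: 000000000
generation 2: 100000001
position 8 holds 0

0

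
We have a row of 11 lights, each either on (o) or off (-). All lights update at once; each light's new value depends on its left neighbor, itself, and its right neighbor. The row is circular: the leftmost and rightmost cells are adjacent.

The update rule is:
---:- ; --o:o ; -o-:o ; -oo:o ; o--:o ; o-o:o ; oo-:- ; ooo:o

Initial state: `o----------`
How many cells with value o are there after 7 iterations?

oo--------o
o-o------oo
-ooo----ooo
ooo-o--ooo-
oo-oooooo-o
o-oooooo-oo
-oooooo-ooo
count of o: 9

9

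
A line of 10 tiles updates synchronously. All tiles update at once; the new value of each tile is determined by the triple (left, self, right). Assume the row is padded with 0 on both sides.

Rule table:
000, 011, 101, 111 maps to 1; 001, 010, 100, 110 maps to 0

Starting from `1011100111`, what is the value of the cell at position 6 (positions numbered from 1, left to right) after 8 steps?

1

0111000110
0110010100
0100001001
0001100000
1101001111
1010001110
0100101100
0000011001
position 6 holds 1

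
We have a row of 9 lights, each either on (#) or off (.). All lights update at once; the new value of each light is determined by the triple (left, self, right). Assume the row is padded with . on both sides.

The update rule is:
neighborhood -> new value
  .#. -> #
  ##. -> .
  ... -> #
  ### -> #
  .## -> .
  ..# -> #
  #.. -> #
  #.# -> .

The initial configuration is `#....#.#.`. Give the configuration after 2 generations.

generation 1: ######.##
generation 2: .####....

.####....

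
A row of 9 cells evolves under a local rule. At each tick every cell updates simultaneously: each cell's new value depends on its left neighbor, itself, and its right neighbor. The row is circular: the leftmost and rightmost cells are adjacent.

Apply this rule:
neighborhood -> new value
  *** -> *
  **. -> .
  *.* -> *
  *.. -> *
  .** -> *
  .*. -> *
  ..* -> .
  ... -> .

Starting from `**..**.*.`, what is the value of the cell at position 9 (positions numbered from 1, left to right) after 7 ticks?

*

*.*.*.***
.********
********.
*******.*
******.**
*****.***
****.****
position 9 holds *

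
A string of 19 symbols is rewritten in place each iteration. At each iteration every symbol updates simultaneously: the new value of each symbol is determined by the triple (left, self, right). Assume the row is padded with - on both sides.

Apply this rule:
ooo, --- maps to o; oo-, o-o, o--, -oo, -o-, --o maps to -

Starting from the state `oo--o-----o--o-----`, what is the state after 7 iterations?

o--o-----oooooo---o

------ooo------oooo
ooooo--o--oooo--oo-
-ooo-------oo------
--o--ooooo----ooooo
o-----ooo--oo--ooo-
--ooo--o--------o--
o--o-----oooooo---o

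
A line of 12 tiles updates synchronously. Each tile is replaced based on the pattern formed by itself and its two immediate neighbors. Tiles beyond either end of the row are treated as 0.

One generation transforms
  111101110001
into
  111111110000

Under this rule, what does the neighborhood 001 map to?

0

At position 10 the neighborhood is 001; the next row has 0 there.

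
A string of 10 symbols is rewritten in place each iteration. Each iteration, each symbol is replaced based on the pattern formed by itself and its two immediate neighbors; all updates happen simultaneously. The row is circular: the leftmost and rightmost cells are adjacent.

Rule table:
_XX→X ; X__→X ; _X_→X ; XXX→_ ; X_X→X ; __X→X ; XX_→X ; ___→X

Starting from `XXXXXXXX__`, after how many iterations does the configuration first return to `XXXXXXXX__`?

2

X______XXX
XXXXXXXX__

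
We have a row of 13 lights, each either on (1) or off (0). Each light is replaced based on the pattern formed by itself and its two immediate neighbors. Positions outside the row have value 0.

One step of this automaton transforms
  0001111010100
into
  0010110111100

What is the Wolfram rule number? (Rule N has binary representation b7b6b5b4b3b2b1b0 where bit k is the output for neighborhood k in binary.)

166

position 4: 111 → 1  (bit 7 = 1)
position 6: 110 → 0  (bit 6 = 0)
position 7: 101 → 1  (bit 5 = 1)
position 11: 100 → 0  (bit 4 = 0)
position 3: 011 → 0  (bit 3 = 0)
position 8: 010 → 1  (bit 2 = 1)
position 2: 001 → 1  (bit 1 = 1)
position 0: 000 → 0  (bit 0 = 0)
bits b7..b0 = 10100110 = 166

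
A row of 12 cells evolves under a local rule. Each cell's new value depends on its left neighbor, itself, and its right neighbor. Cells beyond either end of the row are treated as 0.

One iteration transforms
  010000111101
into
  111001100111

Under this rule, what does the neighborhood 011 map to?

At position 6 the neighborhood is 011; the next row has 1 there.

1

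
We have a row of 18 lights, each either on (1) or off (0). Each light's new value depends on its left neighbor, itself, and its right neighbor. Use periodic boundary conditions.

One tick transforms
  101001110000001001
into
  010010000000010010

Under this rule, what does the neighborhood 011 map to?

At position 5 the neighborhood is 011; the next row has 0 there.

0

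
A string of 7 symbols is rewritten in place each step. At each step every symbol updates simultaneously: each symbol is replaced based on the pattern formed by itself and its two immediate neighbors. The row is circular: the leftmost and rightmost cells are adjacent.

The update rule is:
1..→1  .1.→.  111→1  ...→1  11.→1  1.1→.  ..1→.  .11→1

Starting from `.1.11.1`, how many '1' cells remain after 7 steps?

6

...11..
11.1111
11.1111  (fixed point — unchanged through step 7)
count of 1: 6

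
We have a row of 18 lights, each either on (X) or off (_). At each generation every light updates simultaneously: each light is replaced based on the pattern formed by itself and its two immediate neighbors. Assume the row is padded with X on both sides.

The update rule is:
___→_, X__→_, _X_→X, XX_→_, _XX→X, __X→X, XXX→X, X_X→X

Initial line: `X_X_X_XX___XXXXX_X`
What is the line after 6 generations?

generation 1: _XXXXXX___XXXXX_XX
generation 2: XXXXXX___XXXXX_XXX
generation 3: XXXXX___XXXXX_XXXX
generation 4: XXXX___XXXXX_XXXXX
generation 5: XXX___XXXXX_XXXXXX
generation 6: XX___XXXXX_XXXXXXX

XX___XXXXX_XXXXXXX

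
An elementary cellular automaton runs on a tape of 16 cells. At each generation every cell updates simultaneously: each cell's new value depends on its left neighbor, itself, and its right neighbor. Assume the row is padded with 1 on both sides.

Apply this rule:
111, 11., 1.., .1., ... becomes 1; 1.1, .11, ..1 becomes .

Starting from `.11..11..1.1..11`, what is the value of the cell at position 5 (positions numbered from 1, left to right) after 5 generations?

..11..11.1.11..1
1..11..1.1..11..
11..11.1.11..11.
111..1.1..11..1.
1111.1.11..11.1.
position 5 holds .

.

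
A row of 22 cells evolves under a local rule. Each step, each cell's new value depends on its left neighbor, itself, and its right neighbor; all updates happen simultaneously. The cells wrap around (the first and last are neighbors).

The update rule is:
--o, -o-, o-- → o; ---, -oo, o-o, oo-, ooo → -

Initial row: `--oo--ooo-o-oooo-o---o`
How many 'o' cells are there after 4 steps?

10

step 1: oo--oo----o------oo-oo
step 2: --oo--o--ooo----o-----
step 3: -o--ooooo---o--ooo----
step 4: oooo-----o-oooo---o---
count of o: 10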